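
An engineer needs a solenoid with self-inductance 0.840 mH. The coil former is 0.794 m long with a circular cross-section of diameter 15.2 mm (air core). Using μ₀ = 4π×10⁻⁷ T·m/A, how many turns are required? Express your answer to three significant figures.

N ≈ 1710 turns

A = π(d/2)² = π(7.600×10^-3 m)² = 1.8146×10^-4 m².
From L = μ₀N²A/ℓ, N = √(Lℓ / (μ₀A)).
N = √[(8.400×10^-4)(0.794) / ((4π×10⁻⁷)×1.8146×10^-4)] = √(2.9249×10^6) ≈ 1710.2.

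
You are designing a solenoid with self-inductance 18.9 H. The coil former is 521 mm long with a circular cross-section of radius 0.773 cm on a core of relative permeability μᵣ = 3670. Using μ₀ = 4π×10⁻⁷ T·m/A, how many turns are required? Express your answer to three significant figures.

N ≈ 3370 turns

A = πr² = π(7.730×10^-3 m)² = 1.877×10^-4 m².
From L = μ₀μᵣN²A/ℓ, N = √(Lℓ / (μ₀μᵣA)).
N = √[(18.9)(0.521) / ((4π×10⁻⁷)(3670)×1.877×10^-4)] = √(1.137×10^7) ≈ 3372.5.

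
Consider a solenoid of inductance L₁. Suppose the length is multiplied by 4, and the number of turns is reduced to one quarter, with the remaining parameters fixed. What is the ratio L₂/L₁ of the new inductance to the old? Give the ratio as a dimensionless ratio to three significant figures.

For a solenoid, L ∝ μᵣN²A/ℓ.
L₂/L₁ = (4)^-1 × (0.25)^2 = 0.0156.

L₂/L₁ = 0.0156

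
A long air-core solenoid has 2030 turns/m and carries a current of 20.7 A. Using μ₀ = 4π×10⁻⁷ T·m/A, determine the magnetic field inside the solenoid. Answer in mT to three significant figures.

B ≈ 52.8 mT

Inside a long solenoid, B = μ₀nI.
B = (4π×10⁻⁷)(2.030×10^3 m⁻¹)(20.7 A) = 5.281×10^-2 T.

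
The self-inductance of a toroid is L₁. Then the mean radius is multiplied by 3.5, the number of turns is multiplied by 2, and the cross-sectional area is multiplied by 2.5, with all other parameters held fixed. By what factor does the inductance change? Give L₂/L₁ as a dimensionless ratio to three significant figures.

For a toroid, L ∝ μᵣN²A/R.
L₂/L₁ = (3.5)^-1 × (2)^2 × (2.5) = 2.86.

L₂/L₁ = 2.86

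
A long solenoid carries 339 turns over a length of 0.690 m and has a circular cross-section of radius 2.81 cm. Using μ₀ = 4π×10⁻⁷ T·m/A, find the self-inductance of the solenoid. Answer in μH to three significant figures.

L ≈ 519 μH

A = πr² = π(2.810×10^-2 m)² = 2.481×10^-3 m².
For a long solenoid, L = μ₀N²A/ℓ.
L = (4π×10⁻⁷)(339)²(2.481×10^-3)/(0.69 m) = 5.192×10^-4 H.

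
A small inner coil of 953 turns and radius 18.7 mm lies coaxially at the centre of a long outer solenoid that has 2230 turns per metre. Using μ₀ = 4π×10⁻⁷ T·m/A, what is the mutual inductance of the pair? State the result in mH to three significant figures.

The outer solenoid produces a uniform field B₁ = μ₀n₁I₁ across the inner coil,
so the flux linkage is N₂Φ = N₂B₁A₂ = μ₀n₁N₂A₂·I₁, giving M = μ₀n₁N₂A₂.
A₂ = πr² = π(1.870×10^-2 m)² = 1.099×10^-3 m².
M = (4π×10⁻⁷)(2230)(953)(1.099×10^-3) = 2.934×10^-3 H.

M ≈ 2.93 mH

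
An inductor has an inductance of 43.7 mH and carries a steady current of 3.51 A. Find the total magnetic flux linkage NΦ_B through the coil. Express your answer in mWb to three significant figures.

NΦ_B ≈ 153 mWb

From L = NΦ_B/I, the flux linkage is NΦ_B = LI.
NΦ_B = (4.370×10^-2 H)(3.51 A) = 0.1534 Wb.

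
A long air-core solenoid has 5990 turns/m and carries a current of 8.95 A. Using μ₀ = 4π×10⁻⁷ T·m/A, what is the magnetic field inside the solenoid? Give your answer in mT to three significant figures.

B ≈ 67.4 mT

Inside a long solenoid, B = μ₀nI.
B = (4π×10⁻⁷)(5.990×10^3 m⁻¹)(8.95 A) = 6.737×10^-2 T.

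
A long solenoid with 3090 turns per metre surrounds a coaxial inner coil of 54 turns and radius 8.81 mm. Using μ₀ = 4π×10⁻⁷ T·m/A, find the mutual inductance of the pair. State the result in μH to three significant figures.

The outer solenoid produces a uniform field B₁ = μ₀n₁I₁ across the inner coil,
so the flux linkage is N₂Φ = N₂B₁A₂ = μ₀n₁N₂A₂·I₁, giving M = μ₀n₁N₂A₂.
A₂ = πr² = π(8.810×10^-3 m)² = 2.438×10^-4 m².
M = (4π×10⁻⁷)(3090)(54)(2.438×10^-4) = 5.113×10^-5 H.

M ≈ 51.1 μH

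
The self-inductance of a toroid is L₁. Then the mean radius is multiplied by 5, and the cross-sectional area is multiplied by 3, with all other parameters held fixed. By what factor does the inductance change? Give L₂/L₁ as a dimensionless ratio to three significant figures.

For a toroid, L ∝ μᵣN²A/R.
L₂/L₁ = (5)^-1 × (3) = 0.600.

L₂/L₁ = 0.600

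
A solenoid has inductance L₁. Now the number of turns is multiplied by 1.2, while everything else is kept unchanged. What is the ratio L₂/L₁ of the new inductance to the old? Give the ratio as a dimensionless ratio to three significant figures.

L₂/L₁ = 1.44

For a solenoid, L ∝ μᵣN²A/ℓ.
L₂/L₁ = (1.2)^2 = 1.44.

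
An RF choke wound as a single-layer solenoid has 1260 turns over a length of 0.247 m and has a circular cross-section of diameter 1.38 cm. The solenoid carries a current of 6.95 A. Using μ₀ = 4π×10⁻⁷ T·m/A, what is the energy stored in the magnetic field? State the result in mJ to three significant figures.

U ≈ 29.2 mJ

A = π(d/2)² = π(6.900×10^-3 m)² = 1.496×10^-4 m².
L = μ₀N²A/ℓ = (4π×10⁻⁷)(1260)²(1.496×10^-4)/(0.247) = 1.208×10^-3 H.
U = ½LI² = ½(1.208×10^-3)(6.95)² = 2.918×10^-2 J.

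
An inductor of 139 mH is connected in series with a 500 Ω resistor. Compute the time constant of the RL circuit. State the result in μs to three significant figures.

τ ≈ 278 μs

τ = L/R = (0.139 H)/(500 Ω) = 2.780×10^-4 s.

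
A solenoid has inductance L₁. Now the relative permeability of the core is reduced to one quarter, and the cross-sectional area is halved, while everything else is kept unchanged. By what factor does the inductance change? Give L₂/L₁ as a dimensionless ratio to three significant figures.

L₂/L₁ = 0.125

For a solenoid, L ∝ μᵣN²A/ℓ.
L₂/L₁ = (0.25) × (0.5) = 0.125.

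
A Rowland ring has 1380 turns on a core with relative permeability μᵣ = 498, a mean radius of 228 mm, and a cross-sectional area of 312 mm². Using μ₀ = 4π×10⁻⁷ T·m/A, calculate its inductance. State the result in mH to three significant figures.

For a thin toroid, L = μ₀μᵣN²A/(2πR).
L = (4π×10⁻⁷)(498)(1380)²(3.120×10^-4) / (2π×0.228 m) = 0.2596 H.

L ≈ 260 mH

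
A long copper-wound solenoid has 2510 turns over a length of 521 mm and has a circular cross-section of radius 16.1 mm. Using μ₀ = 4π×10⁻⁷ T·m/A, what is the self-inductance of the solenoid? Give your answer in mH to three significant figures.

L ≈ 12.4 mH

A = πr² = π(1.610×10^-2 m)² = 8.143×10^-4 m².
For a long solenoid, L = μ₀N²A/ℓ.
L = (4π×10⁻⁷)(2510)²(8.143×10^-4)/(0.521 m) = 1.237×10^-2 H.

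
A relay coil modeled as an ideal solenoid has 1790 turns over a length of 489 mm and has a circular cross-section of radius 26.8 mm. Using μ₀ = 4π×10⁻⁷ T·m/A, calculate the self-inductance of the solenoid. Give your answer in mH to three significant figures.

A = πr² = π(2.680×10^-2 m)² = 2.256×10^-3 m².
For a long solenoid, L = μ₀N²A/ℓ.
L = (4π×10⁻⁷)(1790)²(2.256×10^-3)/(0.489 m) = 1.858×10^-2 H.

L ≈ 18.6 mH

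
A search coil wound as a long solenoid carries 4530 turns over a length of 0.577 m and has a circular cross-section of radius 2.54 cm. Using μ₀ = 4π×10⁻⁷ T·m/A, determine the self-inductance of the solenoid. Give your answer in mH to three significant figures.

A = πr² = π(2.540×10^-2 m)² = 2.027×10^-3 m².
For a long solenoid, L = μ₀N²A/ℓ.
L = (4π×10⁻⁷)(4530)²(2.027×10^-3)/(0.577 m) = 9.058×10^-2 H.

L ≈ 90.6 mH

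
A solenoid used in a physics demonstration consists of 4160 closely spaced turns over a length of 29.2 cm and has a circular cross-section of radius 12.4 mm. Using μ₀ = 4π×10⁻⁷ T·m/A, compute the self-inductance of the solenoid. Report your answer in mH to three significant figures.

L ≈ 36.0 mH

A = πr² = π(1.240×10^-2 m)² = 4.831×10^-4 m².
For a long solenoid, L = μ₀N²A/ℓ.
L = (4π×10⁻⁷)(4160)²(4.831×10^-4)/(0.292 m) = 3.598×10^-2 H.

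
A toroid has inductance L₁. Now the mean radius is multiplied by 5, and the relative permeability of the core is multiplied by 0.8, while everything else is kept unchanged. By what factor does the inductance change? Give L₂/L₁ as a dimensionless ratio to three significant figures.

L₂/L₁ = 0.160

For a toroid, L ∝ μᵣN²A/R.
L₂/L₁ = (5)^-1 × (0.8) = 0.160.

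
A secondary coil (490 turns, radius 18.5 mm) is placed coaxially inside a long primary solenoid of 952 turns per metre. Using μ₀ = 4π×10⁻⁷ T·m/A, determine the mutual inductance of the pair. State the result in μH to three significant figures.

M ≈ 630 μH

The outer solenoid produces a uniform field B₁ = μ₀n₁I₁ across the inner coil,
so the flux linkage is N₂Φ = N₂B₁A₂ = μ₀n₁N₂A₂·I₁, giving M = μ₀n₁N₂A₂.
A₂ = πr² = π(1.850×10^-2 m)² = 1.075×10^-3 m².
M = (4π×10⁻⁷)(952)(490)(1.075×10^-3) = 6.303×10^-4 H.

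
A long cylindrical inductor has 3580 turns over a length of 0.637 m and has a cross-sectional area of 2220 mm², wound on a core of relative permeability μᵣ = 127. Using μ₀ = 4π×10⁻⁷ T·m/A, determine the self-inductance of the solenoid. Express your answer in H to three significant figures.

L ≈ 7.13 H

A = 2220 mm² = 2.220×10^-3 m².
For a long solenoid, L = μ₀μᵣN²A/ℓ.
L = (4π×10⁻⁷)(127)(3580)²(2.220×10^-3)/(0.637 m) = 7.128 H.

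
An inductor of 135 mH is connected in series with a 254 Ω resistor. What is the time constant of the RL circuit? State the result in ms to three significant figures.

τ ≈ 0.531 ms

τ = L/R = (0.135 H)/(254 Ω) = 5.31496×10^-4 s.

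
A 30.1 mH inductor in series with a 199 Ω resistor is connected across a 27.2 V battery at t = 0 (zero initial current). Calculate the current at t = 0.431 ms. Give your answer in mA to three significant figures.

I ≈ 129 mA

τ = L/R = 3.010×10^-2/199 = 1.513×10^-4 s; final current I_∞ = ε/R = 27.2/199 = 0.1367 A.
I(t) = I_∞(1 − e^(−t/τ)) with t/τ = 2.849.
I = (0.1367)(1 − e^(−2.849)) = 0.1288 A.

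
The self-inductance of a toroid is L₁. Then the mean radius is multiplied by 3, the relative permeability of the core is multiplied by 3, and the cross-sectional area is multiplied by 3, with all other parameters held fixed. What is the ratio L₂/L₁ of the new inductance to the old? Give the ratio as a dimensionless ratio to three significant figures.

For a toroid, L ∝ μᵣN²A/R.
L₂/L₁ = (3)^-1 × (3) × (3) = 3.00.

L₂/L₁ = 3.00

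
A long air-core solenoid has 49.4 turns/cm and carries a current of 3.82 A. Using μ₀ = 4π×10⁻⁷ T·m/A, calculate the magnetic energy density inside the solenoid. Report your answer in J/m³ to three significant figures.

B = μ₀nI = (4π×10⁻⁷)(4.940×10^3)(3.82) = 2.371×10^-2 T.
u = B²/(2μ₀) = (2.371×10^-2)²/(2×4π×10⁻⁷) = 223.7 J/m³.

u ≈ 224 J/m³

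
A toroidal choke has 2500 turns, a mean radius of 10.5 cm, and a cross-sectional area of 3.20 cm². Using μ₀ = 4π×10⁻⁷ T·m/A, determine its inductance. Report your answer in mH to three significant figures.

L ≈ 3.81 mH

For a thin toroid, L = μ₀N²A/(2πR).
L = (4π×10⁻⁷)(2500)²(3.200×10^-4) / (2π×0.105 m) = 3.810×10^-3 H.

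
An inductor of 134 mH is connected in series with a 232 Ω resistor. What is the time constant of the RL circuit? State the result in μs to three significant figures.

τ ≈ 578 μs

τ = L/R = (0.134 H)/(232 Ω) = 5.776×10^-4 s.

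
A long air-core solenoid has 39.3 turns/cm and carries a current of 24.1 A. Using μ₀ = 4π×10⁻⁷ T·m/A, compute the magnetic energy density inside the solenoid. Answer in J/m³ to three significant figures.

B = μ₀nI = (4π×10⁻⁷)(3.930×10^3)(24.1) = 0.119 T.
u = B²/(2μ₀) = (0.119)²/(2×4π×10⁻⁷) = 5.636×10^3 J/m³.

u ≈ 5640 J/m³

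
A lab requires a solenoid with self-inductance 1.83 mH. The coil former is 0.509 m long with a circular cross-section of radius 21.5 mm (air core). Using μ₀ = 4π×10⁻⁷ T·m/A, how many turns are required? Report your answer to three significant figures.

N ≈ 714 turns

A = πr² = π(2.150×10^-2 m)² = 1.452×10^-3 m².
From L = μ₀N²A/ℓ, N = √(Lℓ / (μ₀A)).
N = √[(1.830×10^-3)(0.509) / ((4π×10⁻⁷)×1.452×10^-3)] = √(5.104×10^5) ≈ 714.4.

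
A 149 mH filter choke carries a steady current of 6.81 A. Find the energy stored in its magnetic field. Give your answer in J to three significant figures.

Stored magnetic energy: U = ½LI².
U = ½(0.149 H)(6.81 A)² = 3.455 J.

U ≈ 3.46 J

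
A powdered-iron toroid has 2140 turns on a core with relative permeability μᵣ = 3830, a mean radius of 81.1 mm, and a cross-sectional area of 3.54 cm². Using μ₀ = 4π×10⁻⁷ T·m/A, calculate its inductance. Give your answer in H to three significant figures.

L ≈ 15.3 H

For a thin toroid, L = μ₀μᵣN²A/(2πR).
L = (4π×10⁻⁷)(3830)(2140)²(3.540×10^-4) / (2π×8.110×10^-2 m) = 15.31 H.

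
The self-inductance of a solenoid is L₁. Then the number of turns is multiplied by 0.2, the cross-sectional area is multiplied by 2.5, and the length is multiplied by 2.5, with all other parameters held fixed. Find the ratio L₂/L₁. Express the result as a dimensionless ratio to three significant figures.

L₂/L₁ = 0.0400

For a solenoid, L ∝ μᵣN²A/ℓ.
L₂/L₁ = (0.2)^2 × (2.5) × (2.5)^-1 = 0.0400.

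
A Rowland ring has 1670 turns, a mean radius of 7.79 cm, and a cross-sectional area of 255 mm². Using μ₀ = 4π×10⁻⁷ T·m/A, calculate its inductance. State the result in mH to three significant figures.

For a thin toroid, L = μ₀N²A/(2πR).
L = (4π×10⁻⁷)(1670)²(2.550×10^-4) / (2π×7.790×10^-2 m) = 1.826×10^-3 H.

L ≈ 1.83 mH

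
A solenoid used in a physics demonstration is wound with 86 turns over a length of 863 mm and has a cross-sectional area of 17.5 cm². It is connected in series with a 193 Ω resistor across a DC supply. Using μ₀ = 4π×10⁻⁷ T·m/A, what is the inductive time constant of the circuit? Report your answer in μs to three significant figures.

A = 17.5 cm² = 1.750×10^-3 m².
L = μ₀N²A/ℓ = (4π×10⁻⁷)(86)²(1.750×10^-3)/(0.863) = 1.8847×10^-5 H.
τ = L/R = (1.8847×10^-5)/(193) = 9.765×10^-8 s.

τ ≈ 0.0977 μs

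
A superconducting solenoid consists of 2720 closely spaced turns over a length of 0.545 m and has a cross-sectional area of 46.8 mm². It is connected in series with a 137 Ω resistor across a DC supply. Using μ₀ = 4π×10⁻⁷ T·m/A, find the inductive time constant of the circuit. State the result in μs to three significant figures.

τ ≈ 5.83 μs

A = 46.8 mm² = 4.680×10^-5 m².
L = μ₀N²A/ℓ = (4π×10⁻⁷)(2720)²(4.680×10^-5)/(0.545) = 7.984×10^-4 H.
τ = L/R = (7.984×10^-4)/(137) = 5.827×10^-6 s.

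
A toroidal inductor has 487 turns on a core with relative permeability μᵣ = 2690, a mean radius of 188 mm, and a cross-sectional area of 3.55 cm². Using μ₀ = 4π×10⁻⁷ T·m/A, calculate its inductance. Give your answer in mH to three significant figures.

L ≈ 241 mH

For a thin toroid, L = μ₀μᵣN²A/(2πR).
L = (4π×10⁻⁷)(2690)(487)²(3.550×10^-4) / (2π×0.188 m) = 0.2409 H.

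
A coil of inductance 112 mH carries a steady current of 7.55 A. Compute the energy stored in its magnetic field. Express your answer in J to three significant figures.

U ≈ 3.19 J

Stored magnetic energy: U = ½LI².
U = ½(0.112 H)(7.55 A)² = 3.192 J.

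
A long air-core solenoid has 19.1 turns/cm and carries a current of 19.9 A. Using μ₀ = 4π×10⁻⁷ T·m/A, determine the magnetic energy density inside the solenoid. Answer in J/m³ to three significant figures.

u ≈ 908 J/m³

B = μ₀nI = (4π×10⁻⁷)(1.910×10^3)(19.9) = 4.776×10^-2 T.
u = B²/(2μ₀) = (4.776×10^-2)²/(2×4π×10⁻⁷) = 907.7 J/m³.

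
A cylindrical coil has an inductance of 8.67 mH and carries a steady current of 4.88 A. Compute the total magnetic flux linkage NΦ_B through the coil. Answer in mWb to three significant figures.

NΦ_B ≈ 42.3 mWb

From L = NΦ_B/I, the flux linkage is NΦ_B = LI.
NΦ_B = (8.670×10^-3 H)(4.88 A) = 4.231×10^-2 Wb.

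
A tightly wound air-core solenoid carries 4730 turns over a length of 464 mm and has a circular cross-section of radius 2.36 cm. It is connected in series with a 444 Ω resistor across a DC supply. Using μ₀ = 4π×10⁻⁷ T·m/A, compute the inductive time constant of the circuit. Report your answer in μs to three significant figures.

A = πr² = π(2.360×10^-2 m)² = 1.750×10^-3 m².
L = μ₀N²A/ℓ = (4π×10⁻⁷)(4730)²(1.750×10^-3)/(0.464) = 0.106 H.
τ = L/R = (0.106)/(444) = 2.388×10^-4 s.

τ ≈ 239 μs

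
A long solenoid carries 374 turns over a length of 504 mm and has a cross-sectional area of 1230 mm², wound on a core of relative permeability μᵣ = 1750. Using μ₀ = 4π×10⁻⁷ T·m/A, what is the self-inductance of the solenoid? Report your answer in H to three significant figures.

A = 1230 mm² = 1.230×10^-3 m².
For a long solenoid, L = μ₀μᵣN²A/ℓ.
L = (4π×10⁻⁷)(1750)(374)²(1.230×10^-3)/(0.504 m) = 0.7507 H.

L ≈ 0.751 H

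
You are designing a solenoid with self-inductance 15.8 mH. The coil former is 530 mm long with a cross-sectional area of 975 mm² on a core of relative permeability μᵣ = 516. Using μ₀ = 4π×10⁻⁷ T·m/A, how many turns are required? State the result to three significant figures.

A = 975 mm² = 9.750×10^-4 m².
From L = μ₀μᵣN²A/ℓ, N = √(Lℓ / (μ₀μᵣA)).
N = √[(1.580×10^-2)(0.53) / ((4π×10⁻⁷)(516)×9.750×10^-4)] = √(1.3246×10^4) ≈ 115.1.

N ≈ 115 turns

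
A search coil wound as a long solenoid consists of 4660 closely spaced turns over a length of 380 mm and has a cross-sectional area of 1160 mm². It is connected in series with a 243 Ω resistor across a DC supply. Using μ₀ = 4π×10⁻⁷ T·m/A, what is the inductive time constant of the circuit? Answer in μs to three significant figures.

τ ≈ 343 μs

A = 1160 mm² = 1.160×10^-3 m².
L = μ₀N²A/ℓ = (4π×10⁻⁷)(4660)²(1.160×10^-3)/(0.38) = 8.330×10^-2 H.
τ = L/R = (8.330×10^-2)/(243) = 3.428×10^-4 s.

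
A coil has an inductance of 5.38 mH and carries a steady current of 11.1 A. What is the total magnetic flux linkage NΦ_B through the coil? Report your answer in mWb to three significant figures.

NΦ_B ≈ 59.7 mWb

From L = NΦ_B/I, the flux linkage is NΦ_B = LI.
NΦ_B = (5.380×10^-3 H)(11.1 A) = 5.972×10^-2 Wb.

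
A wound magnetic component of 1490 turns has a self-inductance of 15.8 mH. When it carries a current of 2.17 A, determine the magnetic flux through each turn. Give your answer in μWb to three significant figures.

From L = NΦ_B/I, the flux per turn is Φ_B = LI/N.
Φ_B = (1.580×10^-2 H)(2.17 A)/1490 = 2.301×10^-5 Wb.

Φ_B ≈ 23.0 μWb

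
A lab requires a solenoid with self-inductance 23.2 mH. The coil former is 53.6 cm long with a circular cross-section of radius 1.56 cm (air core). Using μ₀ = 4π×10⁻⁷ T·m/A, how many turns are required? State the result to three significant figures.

N ≈ 3600 turns

A = πr² = π(1.560×10^-2 m)² = 7.645×10^-4 m².
From L = μ₀N²A/ℓ, N = √(Lℓ / (μ₀A)).
N = √[(2.320×10^-2)(0.536) / ((4π×10⁻⁷)×7.645×10^-4)] = √(1.294×10^7) ≈ 3597.7.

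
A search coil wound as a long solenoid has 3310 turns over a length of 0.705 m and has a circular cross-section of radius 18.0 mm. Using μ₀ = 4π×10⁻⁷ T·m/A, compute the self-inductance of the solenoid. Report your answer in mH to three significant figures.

A = πr² = π(1.800×10^-2 m)² = 1.018×10^-3 m².
For a long solenoid, L = μ₀N²A/ℓ.
L = (4π×10⁻⁷)(3310)²(1.018×10^-3)/(0.705 m) = 1.988×10^-2 H.

L ≈ 19.9 mH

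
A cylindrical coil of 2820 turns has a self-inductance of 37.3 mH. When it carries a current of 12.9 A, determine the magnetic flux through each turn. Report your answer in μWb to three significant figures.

Φ_B ≈ 171 μWb

From L = NΦ_B/I, the flux per turn is Φ_B = LI/N.
Φ_B = (3.730×10^-2 H)(12.9 A)/2820 = 1.706×10^-4 Wb.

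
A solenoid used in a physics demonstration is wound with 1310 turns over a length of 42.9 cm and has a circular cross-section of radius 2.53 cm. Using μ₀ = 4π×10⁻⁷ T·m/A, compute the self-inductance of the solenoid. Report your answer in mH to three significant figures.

L ≈ 10.1 mH

A = πr² = π(2.530×10^-2 m)² = 2.011×10^-3 m².
For a long solenoid, L = μ₀N²A/ℓ.
L = (4π×10⁻⁷)(1310)²(2.011×10^-3)/(0.429 m) = 1.011×10^-2 H.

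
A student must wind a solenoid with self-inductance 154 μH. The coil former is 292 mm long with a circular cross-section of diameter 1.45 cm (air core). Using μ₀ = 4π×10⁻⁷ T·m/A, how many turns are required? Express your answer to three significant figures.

A = π(d/2)² = π(7.250×10^-3 m)² = 1.651×10^-4 m².
From L = μ₀N²A/ℓ, N = √(Lℓ / (μ₀A)).
N = √[(1.540×10^-4)(0.292) / ((4π×10⁻⁷)×1.651×10^-4)] = √(2.167×10^5) ≈ 465.5.

N ≈ 466 turns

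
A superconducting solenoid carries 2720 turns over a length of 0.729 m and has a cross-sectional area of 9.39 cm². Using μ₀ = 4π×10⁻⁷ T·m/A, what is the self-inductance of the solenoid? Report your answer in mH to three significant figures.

L ≈ 12.0 mH

A = 9.39 cm² = 9.390×10^-4 m².
For a long solenoid, L = μ₀N²A/ℓ.
L = (4π×10⁻⁷)(2720)²(9.390×10^-4)/(0.729 m) = 1.198×10^-2 H.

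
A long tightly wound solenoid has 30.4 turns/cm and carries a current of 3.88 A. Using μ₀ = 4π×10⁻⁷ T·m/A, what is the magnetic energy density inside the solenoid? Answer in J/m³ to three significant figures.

B = μ₀nI = (4π×10⁻⁷)(3.040×10^3)(3.88) = 1.482×10^-2 T.
u = B²/(2μ₀) = (1.482×10^-2)²/(2×4π×10⁻⁷) = 87.42 J/m³.

u ≈ 87.4 J/m³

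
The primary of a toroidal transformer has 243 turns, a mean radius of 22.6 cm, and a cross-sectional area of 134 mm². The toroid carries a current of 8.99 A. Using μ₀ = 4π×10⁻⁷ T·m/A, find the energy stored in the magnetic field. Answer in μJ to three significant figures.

L = μ₀N²A/(2πR) = (4π×10⁻⁷)(243)²(1.340×10^-4)/(2π×0.226) = 7.002×10^-6 H.
U = ½LI² = ½(7.002×10^-6)(8.99)² = 2.830×10^-4 J.

U ≈ 283 μJ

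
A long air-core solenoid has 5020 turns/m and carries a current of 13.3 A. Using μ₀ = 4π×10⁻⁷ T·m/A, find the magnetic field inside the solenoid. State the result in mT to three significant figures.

B ≈ 83.9 mT

Inside a long solenoid, B = μ₀nI.
B = (4π×10⁻⁷)(5.020×10^3 m⁻¹)(13.3 A) = 8.390×10^-2 T.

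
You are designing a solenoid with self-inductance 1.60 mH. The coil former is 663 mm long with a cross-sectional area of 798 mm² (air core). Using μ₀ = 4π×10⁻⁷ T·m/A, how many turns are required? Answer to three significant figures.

A = 798 mm² = 7.980×10^-4 m².
From L = μ₀N²A/ℓ, N = √(Lℓ / (μ₀A)).
N = √[(1.600×10^-3)(0.663) / ((4π×10⁻⁷)×7.980×10^-4)] = √(1.058×10^6) ≈ 1028.5.

N ≈ 1030 turns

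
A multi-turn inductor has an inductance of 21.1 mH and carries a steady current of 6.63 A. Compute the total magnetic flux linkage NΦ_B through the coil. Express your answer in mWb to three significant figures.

NΦ_B ≈ 140 mWb

From L = NΦ_B/I, the flux linkage is NΦ_B = LI.
NΦ_B = (2.110×10^-2 H)(6.63 A) = 0.1399 Wb.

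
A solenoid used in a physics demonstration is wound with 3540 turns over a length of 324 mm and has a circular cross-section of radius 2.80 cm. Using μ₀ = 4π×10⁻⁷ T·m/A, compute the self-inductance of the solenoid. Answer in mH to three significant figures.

L ≈ 120 mH

A = πr² = π(2.800×10^-2 m)² = 2.463×10^-3 m².
For a long solenoid, L = μ₀N²A/ℓ.
L = (4π×10⁻⁷)(3540)²(2.463×10^-3)/(0.324 m) = 0.1197 H.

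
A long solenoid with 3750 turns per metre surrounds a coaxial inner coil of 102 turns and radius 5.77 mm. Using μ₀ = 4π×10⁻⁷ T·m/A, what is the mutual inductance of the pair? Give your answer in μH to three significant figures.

M ≈ 50.3 μH

The outer solenoid produces a uniform field B₁ = μ₀n₁I₁ across the inner coil,
so the flux linkage is N₂Φ = N₂B₁A₂ = μ₀n₁N₂A₂·I₁, giving M = μ₀n₁N₂A₂.
A₂ = πr² = π(5.770×10^-3 m)² = 1.046×10^-4 m².
M = (4π×10⁻⁷)(3750)(102)(1.046×10^-4) = 5.027×10^-5 H.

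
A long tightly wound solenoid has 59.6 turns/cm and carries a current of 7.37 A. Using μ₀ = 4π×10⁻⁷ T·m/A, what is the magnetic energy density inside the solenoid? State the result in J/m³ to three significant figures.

B = μ₀nI = (4π×10⁻⁷)(5.960×10^3)(7.37) = 5.520×10^-2 T.
u = B²/(2μ₀) = (5.520×10^-2)²/(2×4π×10⁻⁷) = 1.212×10^3 J/m³.

u ≈ 1210 J/m³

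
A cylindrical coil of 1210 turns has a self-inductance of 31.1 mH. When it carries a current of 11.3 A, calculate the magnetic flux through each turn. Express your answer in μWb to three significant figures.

Φ_B ≈ 290 μWb

From L = NΦ_B/I, the flux per turn is Φ_B = LI/N.
Φ_B = (3.110×10^-2 H)(11.3 A)/1210 = 2.904×10^-4 Wb.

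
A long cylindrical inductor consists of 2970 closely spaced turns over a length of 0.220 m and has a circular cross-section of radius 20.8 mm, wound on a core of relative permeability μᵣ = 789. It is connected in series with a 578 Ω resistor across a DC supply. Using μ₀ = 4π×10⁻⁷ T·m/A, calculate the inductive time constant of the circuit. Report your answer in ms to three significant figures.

τ ≈ 93.5 ms

A = πr² = π(2.080×10^-2 m)² = 1.359×10^-3 m².
L = μ₀μᵣN²A/ℓ = (4π×10⁻⁷)(789)(2970)²(1.359×10^-3)/(0.22) = 54.03 H.
τ = L/R = (54.03)/(578) = 9.348×10^-2 s.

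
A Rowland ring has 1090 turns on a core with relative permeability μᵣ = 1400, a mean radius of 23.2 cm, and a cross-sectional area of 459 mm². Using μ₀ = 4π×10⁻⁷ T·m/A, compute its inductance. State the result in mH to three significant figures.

L ≈ 658 mH

For a thin toroid, L = μ₀μᵣN²A/(2πR).
L = (4π×10⁻⁷)(1400)(1090)²(4.590×10^-4) / (2π×0.232 m) = 0.6582 H.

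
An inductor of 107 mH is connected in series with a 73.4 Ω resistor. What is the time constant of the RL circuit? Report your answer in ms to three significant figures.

τ = L/R = (0.107 H)/(73.4 Ω) = 1.458×10^-3 s.

τ ≈ 1.46 ms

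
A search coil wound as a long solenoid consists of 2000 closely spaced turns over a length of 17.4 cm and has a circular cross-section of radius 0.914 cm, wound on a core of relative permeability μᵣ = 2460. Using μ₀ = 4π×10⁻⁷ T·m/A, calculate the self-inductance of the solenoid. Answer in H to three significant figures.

A = πr² = π(9.140×10^-3 m)² = 2.624×10^-4 m².
For a long solenoid, L = μ₀μᵣN²A/ℓ.
L = (4π×10⁻⁷)(2460)(2000)²(2.624×10^-4)/(0.174 m) = 18.65 H.

L ≈ 18.7 H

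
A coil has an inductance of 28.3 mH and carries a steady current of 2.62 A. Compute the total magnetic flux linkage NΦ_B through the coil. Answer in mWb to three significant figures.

NΦ_B ≈ 74.1 mWb

From L = NΦ_B/I, the flux linkage is NΦ_B = LI.
NΦ_B = (2.830×10^-2 H)(2.62 A) = 7.4146×10^-2 Wb.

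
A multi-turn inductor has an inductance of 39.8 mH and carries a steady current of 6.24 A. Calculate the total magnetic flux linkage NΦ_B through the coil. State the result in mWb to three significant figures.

NΦ_B ≈ 248 mWb

From L = NΦ_B/I, the flux linkage is NΦ_B = LI.
NΦ_B = (3.980×10^-2 H)(6.24 A) = 0.2484 Wb.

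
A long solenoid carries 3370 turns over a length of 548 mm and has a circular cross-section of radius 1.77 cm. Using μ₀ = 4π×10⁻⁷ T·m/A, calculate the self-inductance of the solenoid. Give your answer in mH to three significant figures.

L ≈ 25.6 mH

A = πr² = π(1.770×10^-2 m)² = 9.842×10^-4 m².
For a long solenoid, L = μ₀N²A/ℓ.
L = (4π×10⁻⁷)(3370)²(9.842×10^-4)/(0.548 m) = 2.563×10^-2 H.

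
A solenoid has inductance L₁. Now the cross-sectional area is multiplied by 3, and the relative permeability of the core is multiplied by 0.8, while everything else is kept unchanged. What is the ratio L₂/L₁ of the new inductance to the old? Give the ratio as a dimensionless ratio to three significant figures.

L₂/L₁ = 2.40

For a solenoid, L ∝ μᵣN²A/ℓ.
L₂/L₁ = (3) × (0.8) = 2.40.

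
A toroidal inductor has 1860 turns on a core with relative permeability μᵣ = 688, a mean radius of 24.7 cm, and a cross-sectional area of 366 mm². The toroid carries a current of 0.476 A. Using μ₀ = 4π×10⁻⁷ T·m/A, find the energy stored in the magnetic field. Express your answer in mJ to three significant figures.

U ≈ 79.9 mJ

L = μ₀μᵣN²A/(2πR) = (4π×10⁻⁷)(688)(1860)²(3.660×10^-4)/(2π×0.247) = 0.7054 H.
U = ½LI² = ½(0.7054)(0.476)² = 7.991×10^-2 J.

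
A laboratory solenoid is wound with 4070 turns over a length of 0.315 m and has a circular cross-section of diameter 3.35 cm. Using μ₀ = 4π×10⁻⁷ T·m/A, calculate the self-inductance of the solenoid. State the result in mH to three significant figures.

L ≈ 58.2 mH

A = π(d/2)² = π(1.675×10^-2 m)² = 8.814×10^-4 m².
For a long solenoid, L = μ₀N²A/ℓ.
L = (4π×10⁻⁷)(4070)²(8.814×10^-4)/(0.315 m) = 5.8246×10^-2 H.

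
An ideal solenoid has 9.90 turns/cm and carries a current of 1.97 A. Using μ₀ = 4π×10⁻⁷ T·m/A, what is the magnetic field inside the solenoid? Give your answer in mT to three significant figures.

Inside a long solenoid, B = μ₀nI.
B = (4π×10⁻⁷)(990 m⁻¹)(1.97 A) = 2.451×10^-3 T.

B ≈ 2.45 mT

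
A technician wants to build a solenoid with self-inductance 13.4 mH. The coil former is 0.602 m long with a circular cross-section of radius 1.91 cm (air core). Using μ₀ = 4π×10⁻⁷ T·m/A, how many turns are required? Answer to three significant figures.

N ≈ 2370 turns

A = πr² = π(1.910×10^-2 m)² = 1.146×10^-3 m².
From L = μ₀N²A/ℓ, N = √(Lℓ / (μ₀A)).
N = √[(1.340×10^-2)(0.602) / ((4π×10⁻⁷)×1.146×10^-3)] = √(5.601×10^6) ≈ 2366.7.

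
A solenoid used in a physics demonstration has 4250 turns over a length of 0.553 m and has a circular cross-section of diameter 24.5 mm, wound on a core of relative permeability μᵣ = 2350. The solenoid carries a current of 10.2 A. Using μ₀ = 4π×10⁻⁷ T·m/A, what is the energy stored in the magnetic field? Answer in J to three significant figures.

A = π(d/2)² = π(1.225×10^-2 m)² = 4.714×10^-4 m².
L = μ₀μᵣN²A/ℓ = (4π×10⁻⁷)(2350)(4250)²(4.714×10^-4)/(0.553) = 45.47 H.
U = ½LI² = ½(45.47)(10.2)² = 2.365×10^3 J.

U ≈ 2370 J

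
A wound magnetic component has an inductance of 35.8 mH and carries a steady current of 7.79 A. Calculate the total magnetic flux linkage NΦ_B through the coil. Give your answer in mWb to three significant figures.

NΦ_B ≈ 279 mWb

From L = NΦ_B/I, the flux linkage is NΦ_B = LI.
NΦ_B = (3.580×10^-2 H)(7.79 A) = 0.2789 Wb.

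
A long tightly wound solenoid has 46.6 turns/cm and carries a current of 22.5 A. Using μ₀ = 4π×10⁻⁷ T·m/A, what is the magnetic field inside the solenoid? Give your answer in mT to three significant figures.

Inside a long solenoid, B = μ₀nI.
B = (4π×10⁻⁷)(4.660×10^3 m⁻¹)(22.5 A) = 0.1318 T.

B ≈ 132 mT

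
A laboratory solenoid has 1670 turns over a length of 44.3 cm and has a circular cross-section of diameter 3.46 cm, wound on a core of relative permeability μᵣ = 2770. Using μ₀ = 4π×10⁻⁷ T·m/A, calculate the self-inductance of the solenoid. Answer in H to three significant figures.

A = π(d/2)² = π(1.730×10^-2 m)² = 9.402×10^-4 m².
For a long solenoid, L = μ₀μᵣN²A/ℓ.
L = (4π×10⁻⁷)(2770)(1670)²(9.402×10^-4)/(0.443 m) = 20.6 H.

L ≈ 20.6 H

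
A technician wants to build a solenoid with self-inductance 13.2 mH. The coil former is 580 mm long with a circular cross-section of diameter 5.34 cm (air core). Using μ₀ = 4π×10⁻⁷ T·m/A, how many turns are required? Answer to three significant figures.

A = π(d/2)² = π(2.670×10^-2 m)² = 2.240×10^-3 m².
From L = μ₀N²A/ℓ, N = √(Lℓ / (μ₀A)).
N = √[(1.320×10^-2)(0.58) / ((4π×10⁻⁷)×2.240×10^-3)] = √(2.720×10^6) ≈ 1649.3.

N ≈ 1650 turns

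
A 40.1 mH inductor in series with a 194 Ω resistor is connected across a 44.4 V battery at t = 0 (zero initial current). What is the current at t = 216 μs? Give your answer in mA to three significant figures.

I ≈ 148 mA

τ = L/R = 4.010×10^-2/194 = 2.067×10^-4 s; final current I_∞ = ε/R = 44.4/194 = 0.2289 A.
I(t) = I_∞(1 − e^(−t/τ)) with t/τ = 1.045.
I = (0.2289)(1 − e^(−1.045)) = 0.1484 A.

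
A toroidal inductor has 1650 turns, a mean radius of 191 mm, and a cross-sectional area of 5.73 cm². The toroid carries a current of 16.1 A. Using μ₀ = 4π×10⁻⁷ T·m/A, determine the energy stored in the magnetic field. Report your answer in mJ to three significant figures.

U ≈ 212 mJ

L = μ₀N²A/(2πR) = (4π×10⁻⁷)(1650)²(5.730×10^-4)/(2π×0.191) = 1.634×10^-3 H.
U = ½LI² = ½(1.634×10^-3)(16.1)² = 0.2117 J.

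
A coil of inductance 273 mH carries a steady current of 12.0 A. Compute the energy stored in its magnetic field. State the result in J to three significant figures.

U ≈ 19.7 J

Stored magnetic energy: U = ½LI².
U = ½(0.273 H)(12.0 A)² = 19.66 J.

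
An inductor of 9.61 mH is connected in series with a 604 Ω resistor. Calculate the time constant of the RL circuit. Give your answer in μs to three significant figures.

τ ≈ 15.9 μs

τ = L/R = (9.610×10^-3 H)/(604 Ω) = 1.591×10^-5 s.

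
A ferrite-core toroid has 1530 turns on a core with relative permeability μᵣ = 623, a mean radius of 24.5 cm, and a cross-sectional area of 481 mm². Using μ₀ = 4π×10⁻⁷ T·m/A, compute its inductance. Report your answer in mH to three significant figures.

For a thin toroid, L = μ₀μᵣN²A/(2πR).
L = (4π×10⁻⁷)(623)(1530)²(4.810×10^-4) / (2π×0.245 m) = 0.5726 H.

L ≈ 573 mH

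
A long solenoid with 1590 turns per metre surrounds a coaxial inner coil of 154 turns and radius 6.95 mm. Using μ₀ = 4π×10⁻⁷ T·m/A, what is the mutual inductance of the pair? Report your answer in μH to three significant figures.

M ≈ 46.7 μH

The outer solenoid produces a uniform field B₁ = μ₀n₁I₁ across the inner coil,
so the flux linkage is N₂Φ = N₂B₁A₂ = μ₀n₁N₂A₂·I₁, giving M = μ₀n₁N₂A₂.
A₂ = πr² = π(6.950×10^-3 m)² = 1.517×10^-4 m².
M = (4π×10⁻⁷)(1590)(154)(1.517×10^-4) = 4.669×10^-5 H.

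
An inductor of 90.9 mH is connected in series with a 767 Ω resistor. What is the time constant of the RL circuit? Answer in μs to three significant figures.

τ ≈ 119 μs

τ = L/R = (9.090×10^-2 H)/(767 Ω) = 1.185×10^-4 s.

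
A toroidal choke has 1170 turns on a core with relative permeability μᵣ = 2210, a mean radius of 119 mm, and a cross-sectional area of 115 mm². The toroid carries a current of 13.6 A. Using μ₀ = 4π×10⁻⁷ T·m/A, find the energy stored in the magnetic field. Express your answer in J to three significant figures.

L = μ₀μᵣN²A/(2πR) = (4π×10⁻⁷)(2210)(1170)²(1.150×10^-4)/(2π×0.119) = 0.5847 H.
U = ½LI² = ½(0.5847)(13.6)² = 54.07 J.

U ≈ 54.1 J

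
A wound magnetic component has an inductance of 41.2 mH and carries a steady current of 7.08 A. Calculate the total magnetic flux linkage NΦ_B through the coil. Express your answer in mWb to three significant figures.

NΦ_B ≈ 292 mWb

From L = NΦ_B/I, the flux linkage is NΦ_B = LI.
NΦ_B = (4.120×10^-2 H)(7.08 A) = 0.2917 Wb.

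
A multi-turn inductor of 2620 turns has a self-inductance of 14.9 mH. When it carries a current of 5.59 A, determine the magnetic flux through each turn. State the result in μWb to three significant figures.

From L = NΦ_B/I, the flux per turn is Φ_B = LI/N.
Φ_B = (1.490×10^-2 H)(5.59 A)/2620 = 3.179×10^-5 Wb.

Φ_B ≈ 31.8 μWb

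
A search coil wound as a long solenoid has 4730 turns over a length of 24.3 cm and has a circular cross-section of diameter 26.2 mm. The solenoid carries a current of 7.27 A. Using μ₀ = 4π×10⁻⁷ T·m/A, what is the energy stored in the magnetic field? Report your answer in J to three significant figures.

A = π(d/2)² = π(1.310×10^-2 m)² = 5.391×10^-4 m².
L = μ₀N²A/ℓ = (4π×10⁻⁷)(4730)²(5.391×10^-4)/(0.243) = 6.238×10^-2 H.
U = ½LI² = ½(6.238×10^-2)(7.27)² = 1.648 J.

U ≈ 1.65 J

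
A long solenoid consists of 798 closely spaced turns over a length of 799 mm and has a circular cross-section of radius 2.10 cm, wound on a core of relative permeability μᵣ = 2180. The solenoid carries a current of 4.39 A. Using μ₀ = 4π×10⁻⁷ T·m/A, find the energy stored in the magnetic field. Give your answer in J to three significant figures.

U ≈ 29.1 J

A = πr² = π(2.100×10^-2 m)² = 1.385×10^-3 m².
L = μ₀μᵣN²A/ℓ = (4π×10⁻⁷)(2180)(798)²(1.385×10^-3)/(0.799) = 3.0249 H.
U = ½LI² = ½(3.0249)(4.39)² = 29.148 J.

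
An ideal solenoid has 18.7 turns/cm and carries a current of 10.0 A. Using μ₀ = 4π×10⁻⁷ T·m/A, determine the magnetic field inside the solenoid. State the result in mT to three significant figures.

Inside a long solenoid, B = μ₀nI.
B = (4π×10⁻⁷)(1.870×10^3 m⁻¹)(10.0 A) = 2.350×10^-2 T.

B ≈ 23.5 mT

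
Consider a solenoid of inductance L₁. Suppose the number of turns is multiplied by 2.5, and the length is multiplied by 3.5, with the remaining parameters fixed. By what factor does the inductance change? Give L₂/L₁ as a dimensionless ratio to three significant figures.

L₂/L₁ = 1.79

For a solenoid, L ∝ μᵣN²A/ℓ.
L₂/L₁ = (2.5)^2 × (3.5)^-1 = 1.79.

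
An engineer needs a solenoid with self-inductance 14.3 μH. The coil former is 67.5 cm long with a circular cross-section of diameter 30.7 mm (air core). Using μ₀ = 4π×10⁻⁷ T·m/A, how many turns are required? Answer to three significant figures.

A = π(d/2)² = π(1.535×10^-2 m)² = 7.402×10^-4 m².
From L = μ₀N²A/ℓ, N = √(Lℓ / (μ₀A)).
N = √[(1.430×10^-5)(0.675) / ((4π×10⁻⁷)×7.402×10^-4)] = √(1.038×10^4) ≈ 101.9.

N ≈ 102 turns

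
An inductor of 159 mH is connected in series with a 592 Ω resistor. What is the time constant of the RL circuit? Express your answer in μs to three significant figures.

τ ≈ 269 μs

τ = L/R = (0.159 H)/(592 Ω) = 2.686×10^-4 s.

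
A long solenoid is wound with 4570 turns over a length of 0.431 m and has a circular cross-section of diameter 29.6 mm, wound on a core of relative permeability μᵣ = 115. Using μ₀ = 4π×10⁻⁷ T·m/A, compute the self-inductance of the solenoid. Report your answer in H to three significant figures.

L ≈ 4.82 H

A = π(d/2)² = π(1.480×10^-2 m)² = 6.881×10^-4 m².
For a long solenoid, L = μ₀μᵣN²A/ℓ.
L = (4π×10⁻⁷)(115)(4570)²(6.881×10^-4)/(0.431 m) = 4.819 H.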